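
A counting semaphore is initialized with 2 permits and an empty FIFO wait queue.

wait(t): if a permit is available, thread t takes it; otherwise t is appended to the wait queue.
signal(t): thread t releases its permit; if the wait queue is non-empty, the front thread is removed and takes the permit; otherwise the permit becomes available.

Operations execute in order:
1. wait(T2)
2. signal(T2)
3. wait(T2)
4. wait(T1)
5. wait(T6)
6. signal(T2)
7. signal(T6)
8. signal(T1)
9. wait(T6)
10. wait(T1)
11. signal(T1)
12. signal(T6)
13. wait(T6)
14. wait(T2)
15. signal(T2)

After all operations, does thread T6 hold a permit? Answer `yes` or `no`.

Answer: yes

Derivation:
Step 1: wait(T2) -> count=1 queue=[] holders={T2}
Step 2: signal(T2) -> count=2 queue=[] holders={none}
Step 3: wait(T2) -> count=1 queue=[] holders={T2}
Step 4: wait(T1) -> count=0 queue=[] holders={T1,T2}
Step 5: wait(T6) -> count=0 queue=[T6] holders={T1,T2}
Step 6: signal(T2) -> count=0 queue=[] holders={T1,T6}
Step 7: signal(T6) -> count=1 queue=[] holders={T1}
Step 8: signal(T1) -> count=2 queue=[] holders={none}
Step 9: wait(T6) -> count=1 queue=[] holders={T6}
Step 10: wait(T1) -> count=0 queue=[] holders={T1,T6}
Step 11: signal(T1) -> count=1 queue=[] holders={T6}
Step 12: signal(T6) -> count=2 queue=[] holders={none}
Step 13: wait(T6) -> count=1 queue=[] holders={T6}
Step 14: wait(T2) -> count=0 queue=[] holders={T2,T6}
Step 15: signal(T2) -> count=1 queue=[] holders={T6}
Final holders: {T6} -> T6 in holders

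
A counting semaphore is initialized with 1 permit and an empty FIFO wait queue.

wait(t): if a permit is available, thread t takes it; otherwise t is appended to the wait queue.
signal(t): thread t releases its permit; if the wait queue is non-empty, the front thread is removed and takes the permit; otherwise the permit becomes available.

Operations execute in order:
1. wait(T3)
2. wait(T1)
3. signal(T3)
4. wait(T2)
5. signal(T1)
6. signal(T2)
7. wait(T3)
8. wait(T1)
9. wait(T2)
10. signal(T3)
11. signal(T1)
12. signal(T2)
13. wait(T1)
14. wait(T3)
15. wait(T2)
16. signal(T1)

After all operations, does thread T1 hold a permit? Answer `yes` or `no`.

Step 1: wait(T3) -> count=0 queue=[] holders={T3}
Step 2: wait(T1) -> count=0 queue=[T1] holders={T3}
Step 3: signal(T3) -> count=0 queue=[] holders={T1}
Step 4: wait(T2) -> count=0 queue=[T2] holders={T1}
Step 5: signal(T1) -> count=0 queue=[] holders={T2}
Step 6: signal(T2) -> count=1 queue=[] holders={none}
Step 7: wait(T3) -> count=0 queue=[] holders={T3}
Step 8: wait(T1) -> count=0 queue=[T1] holders={T3}
Step 9: wait(T2) -> count=0 queue=[T1,T2] holders={T3}
Step 10: signal(T3) -> count=0 queue=[T2] holders={T1}
Step 11: signal(T1) -> count=0 queue=[] holders={T2}
Step 12: signal(T2) -> count=1 queue=[] holders={none}
Step 13: wait(T1) -> count=0 queue=[] holders={T1}
Step 14: wait(T3) -> count=0 queue=[T3] holders={T1}
Step 15: wait(T2) -> count=0 queue=[T3,T2] holders={T1}
Step 16: signal(T1) -> count=0 queue=[T2] holders={T3}
Final holders: {T3} -> T1 not in holders

Answer: no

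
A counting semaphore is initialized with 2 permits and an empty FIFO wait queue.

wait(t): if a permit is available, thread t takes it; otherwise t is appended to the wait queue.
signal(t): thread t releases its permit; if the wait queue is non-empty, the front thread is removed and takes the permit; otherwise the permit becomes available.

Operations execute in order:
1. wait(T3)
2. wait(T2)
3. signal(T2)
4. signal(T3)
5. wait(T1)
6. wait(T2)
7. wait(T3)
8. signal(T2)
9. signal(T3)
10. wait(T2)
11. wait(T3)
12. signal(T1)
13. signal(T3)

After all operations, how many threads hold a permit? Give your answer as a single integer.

Answer: 1

Derivation:
Step 1: wait(T3) -> count=1 queue=[] holders={T3}
Step 2: wait(T2) -> count=0 queue=[] holders={T2,T3}
Step 3: signal(T2) -> count=1 queue=[] holders={T3}
Step 4: signal(T3) -> count=2 queue=[] holders={none}
Step 5: wait(T1) -> count=1 queue=[] holders={T1}
Step 6: wait(T2) -> count=0 queue=[] holders={T1,T2}
Step 7: wait(T3) -> count=0 queue=[T3] holders={T1,T2}
Step 8: signal(T2) -> count=0 queue=[] holders={T1,T3}
Step 9: signal(T3) -> count=1 queue=[] holders={T1}
Step 10: wait(T2) -> count=0 queue=[] holders={T1,T2}
Step 11: wait(T3) -> count=0 queue=[T3] holders={T1,T2}
Step 12: signal(T1) -> count=0 queue=[] holders={T2,T3}
Step 13: signal(T3) -> count=1 queue=[] holders={T2}
Final holders: {T2} -> 1 thread(s)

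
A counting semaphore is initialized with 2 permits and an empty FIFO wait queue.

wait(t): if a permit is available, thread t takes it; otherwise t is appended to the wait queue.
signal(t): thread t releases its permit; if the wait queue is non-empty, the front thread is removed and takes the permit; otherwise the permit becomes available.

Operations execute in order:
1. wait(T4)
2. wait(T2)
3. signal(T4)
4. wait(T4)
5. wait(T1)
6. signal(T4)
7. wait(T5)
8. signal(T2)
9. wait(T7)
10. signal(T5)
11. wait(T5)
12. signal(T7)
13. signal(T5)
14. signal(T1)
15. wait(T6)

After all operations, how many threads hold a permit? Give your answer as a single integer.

Answer: 1

Derivation:
Step 1: wait(T4) -> count=1 queue=[] holders={T4}
Step 2: wait(T2) -> count=0 queue=[] holders={T2,T4}
Step 3: signal(T4) -> count=1 queue=[] holders={T2}
Step 4: wait(T4) -> count=0 queue=[] holders={T2,T4}
Step 5: wait(T1) -> count=0 queue=[T1] holders={T2,T4}
Step 6: signal(T4) -> count=0 queue=[] holders={T1,T2}
Step 7: wait(T5) -> count=0 queue=[T5] holders={T1,T2}
Step 8: signal(T2) -> count=0 queue=[] holders={T1,T5}
Step 9: wait(T7) -> count=0 queue=[T7] holders={T1,T5}
Step 10: signal(T5) -> count=0 queue=[] holders={T1,T7}
Step 11: wait(T5) -> count=0 queue=[T5] holders={T1,T7}
Step 12: signal(T7) -> count=0 queue=[] holders={T1,T5}
Step 13: signal(T5) -> count=1 queue=[] holders={T1}
Step 14: signal(T1) -> count=2 queue=[] holders={none}
Step 15: wait(T6) -> count=1 queue=[] holders={T6}
Final holders: {T6} -> 1 thread(s)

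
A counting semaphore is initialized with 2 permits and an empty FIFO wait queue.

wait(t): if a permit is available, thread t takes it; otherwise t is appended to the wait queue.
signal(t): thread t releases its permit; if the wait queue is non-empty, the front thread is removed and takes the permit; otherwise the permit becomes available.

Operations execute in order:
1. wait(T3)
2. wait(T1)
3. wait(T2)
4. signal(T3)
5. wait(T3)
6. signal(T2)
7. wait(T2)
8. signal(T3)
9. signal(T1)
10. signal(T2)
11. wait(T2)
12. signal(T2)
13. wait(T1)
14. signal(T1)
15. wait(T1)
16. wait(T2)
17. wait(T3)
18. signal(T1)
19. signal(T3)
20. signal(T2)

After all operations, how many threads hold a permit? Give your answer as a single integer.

Step 1: wait(T3) -> count=1 queue=[] holders={T3}
Step 2: wait(T1) -> count=0 queue=[] holders={T1,T3}
Step 3: wait(T2) -> count=0 queue=[T2] holders={T1,T3}
Step 4: signal(T3) -> count=0 queue=[] holders={T1,T2}
Step 5: wait(T3) -> count=0 queue=[T3] holders={T1,T2}
Step 6: signal(T2) -> count=0 queue=[] holders={T1,T3}
Step 7: wait(T2) -> count=0 queue=[T2] holders={T1,T3}
Step 8: signal(T3) -> count=0 queue=[] holders={T1,T2}
Step 9: signal(T1) -> count=1 queue=[] holders={T2}
Step 10: signal(T2) -> count=2 queue=[] holders={none}
Step 11: wait(T2) -> count=1 queue=[] holders={T2}
Step 12: signal(T2) -> count=2 queue=[] holders={none}
Step 13: wait(T1) -> count=1 queue=[] holders={T1}
Step 14: signal(T1) -> count=2 queue=[] holders={none}
Step 15: wait(T1) -> count=1 queue=[] holders={T1}
Step 16: wait(T2) -> count=0 queue=[] holders={T1,T2}
Step 17: wait(T3) -> count=0 queue=[T3] holders={T1,T2}
Step 18: signal(T1) -> count=0 queue=[] holders={T2,T3}
Step 19: signal(T3) -> count=1 queue=[] holders={T2}
Step 20: signal(T2) -> count=2 queue=[] holders={none}
Final holders: {none} -> 0 thread(s)

Answer: 0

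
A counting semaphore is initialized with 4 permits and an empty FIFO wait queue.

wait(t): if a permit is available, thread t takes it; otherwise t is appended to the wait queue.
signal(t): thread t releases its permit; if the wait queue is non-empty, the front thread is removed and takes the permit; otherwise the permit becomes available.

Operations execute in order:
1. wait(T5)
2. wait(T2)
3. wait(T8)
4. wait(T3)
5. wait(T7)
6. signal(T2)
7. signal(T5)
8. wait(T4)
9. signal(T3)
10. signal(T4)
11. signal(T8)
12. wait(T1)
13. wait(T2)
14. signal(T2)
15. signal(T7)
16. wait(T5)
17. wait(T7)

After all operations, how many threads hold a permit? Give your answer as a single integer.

Answer: 3

Derivation:
Step 1: wait(T5) -> count=3 queue=[] holders={T5}
Step 2: wait(T2) -> count=2 queue=[] holders={T2,T5}
Step 3: wait(T8) -> count=1 queue=[] holders={T2,T5,T8}
Step 4: wait(T3) -> count=0 queue=[] holders={T2,T3,T5,T8}
Step 5: wait(T7) -> count=0 queue=[T7] holders={T2,T3,T5,T8}
Step 6: signal(T2) -> count=0 queue=[] holders={T3,T5,T7,T8}
Step 7: signal(T5) -> count=1 queue=[] holders={T3,T7,T8}
Step 8: wait(T4) -> count=0 queue=[] holders={T3,T4,T7,T8}
Step 9: signal(T3) -> count=1 queue=[] holders={T4,T7,T8}
Step 10: signal(T4) -> count=2 queue=[] holders={T7,T8}
Step 11: signal(T8) -> count=3 queue=[] holders={T7}
Step 12: wait(T1) -> count=2 queue=[] holders={T1,T7}
Step 13: wait(T2) -> count=1 queue=[] holders={T1,T2,T7}
Step 14: signal(T2) -> count=2 queue=[] holders={T1,T7}
Step 15: signal(T7) -> count=3 queue=[] holders={T1}
Step 16: wait(T5) -> count=2 queue=[] holders={T1,T5}
Step 17: wait(T7) -> count=1 queue=[] holders={T1,T5,T7}
Final holders: {T1,T5,T7} -> 3 thread(s)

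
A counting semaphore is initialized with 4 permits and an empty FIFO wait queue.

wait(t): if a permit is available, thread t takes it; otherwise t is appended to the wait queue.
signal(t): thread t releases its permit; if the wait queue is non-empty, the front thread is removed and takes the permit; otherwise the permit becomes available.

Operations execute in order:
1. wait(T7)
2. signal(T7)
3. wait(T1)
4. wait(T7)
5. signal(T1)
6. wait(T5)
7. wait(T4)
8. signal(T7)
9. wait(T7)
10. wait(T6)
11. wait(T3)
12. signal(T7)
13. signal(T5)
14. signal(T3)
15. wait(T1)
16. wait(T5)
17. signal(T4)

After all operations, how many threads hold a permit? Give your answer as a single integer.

Answer: 3

Derivation:
Step 1: wait(T7) -> count=3 queue=[] holders={T7}
Step 2: signal(T7) -> count=4 queue=[] holders={none}
Step 3: wait(T1) -> count=3 queue=[] holders={T1}
Step 4: wait(T7) -> count=2 queue=[] holders={T1,T7}
Step 5: signal(T1) -> count=3 queue=[] holders={T7}
Step 6: wait(T5) -> count=2 queue=[] holders={T5,T7}
Step 7: wait(T4) -> count=1 queue=[] holders={T4,T5,T7}
Step 8: signal(T7) -> count=2 queue=[] holders={T4,T5}
Step 9: wait(T7) -> count=1 queue=[] holders={T4,T5,T7}
Step 10: wait(T6) -> count=0 queue=[] holders={T4,T5,T6,T7}
Step 11: wait(T3) -> count=0 queue=[T3] holders={T4,T5,T6,T7}
Step 12: signal(T7) -> count=0 queue=[] holders={T3,T4,T5,T6}
Step 13: signal(T5) -> count=1 queue=[] holders={T3,T4,T6}
Step 14: signal(T3) -> count=2 queue=[] holders={T4,T6}
Step 15: wait(T1) -> count=1 queue=[] holders={T1,T4,T6}
Step 16: wait(T5) -> count=0 queue=[] holders={T1,T4,T5,T6}
Step 17: signal(T4) -> count=1 queue=[] holders={T1,T5,T6}
Final holders: {T1,T5,T6} -> 3 thread(s)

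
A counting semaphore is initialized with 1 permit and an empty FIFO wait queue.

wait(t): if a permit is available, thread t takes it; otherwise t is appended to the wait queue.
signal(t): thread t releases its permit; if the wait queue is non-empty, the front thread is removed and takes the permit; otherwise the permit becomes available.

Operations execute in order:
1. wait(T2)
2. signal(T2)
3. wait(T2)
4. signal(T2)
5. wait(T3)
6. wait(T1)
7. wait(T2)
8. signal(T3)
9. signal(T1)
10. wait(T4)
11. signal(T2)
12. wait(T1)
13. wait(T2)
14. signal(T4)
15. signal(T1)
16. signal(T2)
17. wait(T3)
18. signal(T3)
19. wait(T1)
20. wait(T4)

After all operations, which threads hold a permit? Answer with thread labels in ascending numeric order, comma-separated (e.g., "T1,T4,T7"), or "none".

Answer: T1

Derivation:
Step 1: wait(T2) -> count=0 queue=[] holders={T2}
Step 2: signal(T2) -> count=1 queue=[] holders={none}
Step 3: wait(T2) -> count=0 queue=[] holders={T2}
Step 4: signal(T2) -> count=1 queue=[] holders={none}
Step 5: wait(T3) -> count=0 queue=[] holders={T3}
Step 6: wait(T1) -> count=0 queue=[T1] holders={T3}
Step 7: wait(T2) -> count=0 queue=[T1,T2] holders={T3}
Step 8: signal(T3) -> count=0 queue=[T2] holders={T1}
Step 9: signal(T1) -> count=0 queue=[] holders={T2}
Step 10: wait(T4) -> count=0 queue=[T4] holders={T2}
Step 11: signal(T2) -> count=0 queue=[] holders={T4}
Step 12: wait(T1) -> count=0 queue=[T1] holders={T4}
Step 13: wait(T2) -> count=0 queue=[T1,T2] holders={T4}
Step 14: signal(T4) -> count=0 queue=[T2] holders={T1}
Step 15: signal(T1) -> count=0 queue=[] holders={T2}
Step 16: signal(T2) -> count=1 queue=[] holders={none}
Step 17: wait(T3) -> count=0 queue=[] holders={T3}
Step 18: signal(T3) -> count=1 queue=[] holders={none}
Step 19: wait(T1) -> count=0 queue=[] holders={T1}
Step 20: wait(T4) -> count=0 queue=[T4] holders={T1}
Final holders: T1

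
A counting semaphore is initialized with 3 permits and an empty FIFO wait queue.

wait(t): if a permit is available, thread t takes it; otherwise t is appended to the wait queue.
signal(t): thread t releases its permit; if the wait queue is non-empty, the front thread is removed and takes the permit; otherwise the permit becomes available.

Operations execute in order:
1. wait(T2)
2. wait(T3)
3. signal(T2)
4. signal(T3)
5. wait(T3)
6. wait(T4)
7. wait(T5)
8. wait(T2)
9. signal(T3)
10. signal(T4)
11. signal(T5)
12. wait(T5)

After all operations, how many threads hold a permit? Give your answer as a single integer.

Answer: 2

Derivation:
Step 1: wait(T2) -> count=2 queue=[] holders={T2}
Step 2: wait(T3) -> count=1 queue=[] holders={T2,T3}
Step 3: signal(T2) -> count=2 queue=[] holders={T3}
Step 4: signal(T3) -> count=3 queue=[] holders={none}
Step 5: wait(T3) -> count=2 queue=[] holders={T3}
Step 6: wait(T4) -> count=1 queue=[] holders={T3,T4}
Step 7: wait(T5) -> count=0 queue=[] holders={T3,T4,T5}
Step 8: wait(T2) -> count=0 queue=[T2] holders={T3,T4,T5}
Step 9: signal(T3) -> count=0 queue=[] holders={T2,T4,T5}
Step 10: signal(T4) -> count=1 queue=[] holders={T2,T5}
Step 11: signal(T5) -> count=2 queue=[] holders={T2}
Step 12: wait(T5) -> count=1 queue=[] holders={T2,T5}
Final holders: {T2,T5} -> 2 thread(s)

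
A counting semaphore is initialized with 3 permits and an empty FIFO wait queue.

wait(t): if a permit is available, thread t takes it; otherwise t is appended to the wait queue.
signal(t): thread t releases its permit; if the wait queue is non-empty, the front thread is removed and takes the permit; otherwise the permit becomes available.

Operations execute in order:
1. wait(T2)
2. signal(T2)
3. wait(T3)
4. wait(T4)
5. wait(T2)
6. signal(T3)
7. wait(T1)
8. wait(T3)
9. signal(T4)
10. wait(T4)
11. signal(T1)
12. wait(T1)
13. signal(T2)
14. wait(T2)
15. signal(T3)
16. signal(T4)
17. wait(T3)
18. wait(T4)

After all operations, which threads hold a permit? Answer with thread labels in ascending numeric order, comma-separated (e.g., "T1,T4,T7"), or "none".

Answer: T1,T2,T3

Derivation:
Step 1: wait(T2) -> count=2 queue=[] holders={T2}
Step 2: signal(T2) -> count=3 queue=[] holders={none}
Step 3: wait(T3) -> count=2 queue=[] holders={T3}
Step 4: wait(T4) -> count=1 queue=[] holders={T3,T4}
Step 5: wait(T2) -> count=0 queue=[] holders={T2,T3,T4}
Step 6: signal(T3) -> count=1 queue=[] holders={T2,T4}
Step 7: wait(T1) -> count=0 queue=[] holders={T1,T2,T4}
Step 8: wait(T3) -> count=0 queue=[T3] holders={T1,T2,T4}
Step 9: signal(T4) -> count=0 queue=[] holders={T1,T2,T3}
Step 10: wait(T4) -> count=0 queue=[T4] holders={T1,T2,T3}
Step 11: signal(T1) -> count=0 queue=[] holders={T2,T3,T4}
Step 12: wait(T1) -> count=0 queue=[T1] holders={T2,T3,T4}
Step 13: signal(T2) -> count=0 queue=[] holders={T1,T3,T4}
Step 14: wait(T2) -> count=0 queue=[T2] holders={T1,T3,T4}
Step 15: signal(T3) -> count=0 queue=[] holders={T1,T2,T4}
Step 16: signal(T4) -> count=1 queue=[] holders={T1,T2}
Step 17: wait(T3) -> count=0 queue=[] holders={T1,T2,T3}
Step 18: wait(T4) -> count=0 queue=[T4] holders={T1,T2,T3}
Final holders: T1,T2,T3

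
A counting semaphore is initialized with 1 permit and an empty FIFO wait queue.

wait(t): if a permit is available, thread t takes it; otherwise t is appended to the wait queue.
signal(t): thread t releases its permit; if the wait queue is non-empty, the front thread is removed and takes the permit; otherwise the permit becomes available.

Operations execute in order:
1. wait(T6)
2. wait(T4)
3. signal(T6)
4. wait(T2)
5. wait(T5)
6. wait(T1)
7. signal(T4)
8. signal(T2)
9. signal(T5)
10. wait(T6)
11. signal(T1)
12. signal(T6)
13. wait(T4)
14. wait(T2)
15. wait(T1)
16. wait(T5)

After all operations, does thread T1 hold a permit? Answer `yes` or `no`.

Answer: no

Derivation:
Step 1: wait(T6) -> count=0 queue=[] holders={T6}
Step 2: wait(T4) -> count=0 queue=[T4] holders={T6}
Step 3: signal(T6) -> count=0 queue=[] holders={T4}
Step 4: wait(T2) -> count=0 queue=[T2] holders={T4}
Step 5: wait(T5) -> count=0 queue=[T2,T5] holders={T4}
Step 6: wait(T1) -> count=0 queue=[T2,T5,T1] holders={T4}
Step 7: signal(T4) -> count=0 queue=[T5,T1] holders={T2}
Step 8: signal(T2) -> count=0 queue=[T1] holders={T5}
Step 9: signal(T5) -> count=0 queue=[] holders={T1}
Step 10: wait(T6) -> count=0 queue=[T6] holders={T1}
Step 11: signal(T1) -> count=0 queue=[] holders={T6}
Step 12: signal(T6) -> count=1 queue=[] holders={none}
Step 13: wait(T4) -> count=0 queue=[] holders={T4}
Step 14: wait(T2) -> count=0 queue=[T2] holders={T4}
Step 15: wait(T1) -> count=0 queue=[T2,T1] holders={T4}
Step 16: wait(T5) -> count=0 queue=[T2,T1,T5] holders={T4}
Final holders: {T4} -> T1 not in holders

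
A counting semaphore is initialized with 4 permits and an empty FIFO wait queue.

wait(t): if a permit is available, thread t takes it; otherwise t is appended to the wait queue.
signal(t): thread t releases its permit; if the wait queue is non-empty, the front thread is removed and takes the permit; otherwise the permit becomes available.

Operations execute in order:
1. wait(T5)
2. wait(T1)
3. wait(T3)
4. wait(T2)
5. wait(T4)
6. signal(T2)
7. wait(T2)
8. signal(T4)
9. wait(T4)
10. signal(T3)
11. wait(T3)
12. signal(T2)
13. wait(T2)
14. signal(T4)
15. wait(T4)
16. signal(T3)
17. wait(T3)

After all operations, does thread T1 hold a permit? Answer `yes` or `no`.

Step 1: wait(T5) -> count=3 queue=[] holders={T5}
Step 2: wait(T1) -> count=2 queue=[] holders={T1,T5}
Step 3: wait(T3) -> count=1 queue=[] holders={T1,T3,T5}
Step 4: wait(T2) -> count=0 queue=[] holders={T1,T2,T3,T5}
Step 5: wait(T4) -> count=0 queue=[T4] holders={T1,T2,T3,T5}
Step 6: signal(T2) -> count=0 queue=[] holders={T1,T3,T4,T5}
Step 7: wait(T2) -> count=0 queue=[T2] holders={T1,T3,T4,T5}
Step 8: signal(T4) -> count=0 queue=[] holders={T1,T2,T3,T5}
Step 9: wait(T4) -> count=0 queue=[T4] holders={T1,T2,T3,T5}
Step 10: signal(T3) -> count=0 queue=[] holders={T1,T2,T4,T5}
Step 11: wait(T3) -> count=0 queue=[T3] holders={T1,T2,T4,T5}
Step 12: signal(T2) -> count=0 queue=[] holders={T1,T3,T4,T5}
Step 13: wait(T2) -> count=0 queue=[T2] holders={T1,T3,T4,T5}
Step 14: signal(T4) -> count=0 queue=[] holders={T1,T2,T3,T5}
Step 15: wait(T4) -> count=0 queue=[T4] holders={T1,T2,T3,T5}
Step 16: signal(T3) -> count=0 queue=[] holders={T1,T2,T4,T5}
Step 17: wait(T3) -> count=0 queue=[T3] holders={T1,T2,T4,T5}
Final holders: {T1,T2,T4,T5} -> T1 in holders

Answer: yes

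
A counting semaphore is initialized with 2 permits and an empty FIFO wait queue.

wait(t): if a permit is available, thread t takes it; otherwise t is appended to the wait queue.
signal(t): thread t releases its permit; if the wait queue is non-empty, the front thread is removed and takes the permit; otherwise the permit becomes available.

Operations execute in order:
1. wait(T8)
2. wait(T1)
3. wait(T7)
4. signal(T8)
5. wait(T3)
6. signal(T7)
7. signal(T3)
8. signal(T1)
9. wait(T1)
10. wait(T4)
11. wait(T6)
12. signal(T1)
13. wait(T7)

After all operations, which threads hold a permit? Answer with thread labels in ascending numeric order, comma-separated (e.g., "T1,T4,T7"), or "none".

Answer: T4,T6

Derivation:
Step 1: wait(T8) -> count=1 queue=[] holders={T8}
Step 2: wait(T1) -> count=0 queue=[] holders={T1,T8}
Step 3: wait(T7) -> count=0 queue=[T7] holders={T1,T8}
Step 4: signal(T8) -> count=0 queue=[] holders={T1,T7}
Step 5: wait(T3) -> count=0 queue=[T3] holders={T1,T7}
Step 6: signal(T7) -> count=0 queue=[] holders={T1,T3}
Step 7: signal(T3) -> count=1 queue=[] holders={T1}
Step 8: signal(T1) -> count=2 queue=[] holders={none}
Step 9: wait(T1) -> count=1 queue=[] holders={T1}
Step 10: wait(T4) -> count=0 queue=[] holders={T1,T4}
Step 11: wait(T6) -> count=0 queue=[T6] holders={T1,T4}
Step 12: signal(T1) -> count=0 queue=[] holders={T4,T6}
Step 13: wait(T7) -> count=0 queue=[T7] holders={T4,T6}
Final holders: T4,T6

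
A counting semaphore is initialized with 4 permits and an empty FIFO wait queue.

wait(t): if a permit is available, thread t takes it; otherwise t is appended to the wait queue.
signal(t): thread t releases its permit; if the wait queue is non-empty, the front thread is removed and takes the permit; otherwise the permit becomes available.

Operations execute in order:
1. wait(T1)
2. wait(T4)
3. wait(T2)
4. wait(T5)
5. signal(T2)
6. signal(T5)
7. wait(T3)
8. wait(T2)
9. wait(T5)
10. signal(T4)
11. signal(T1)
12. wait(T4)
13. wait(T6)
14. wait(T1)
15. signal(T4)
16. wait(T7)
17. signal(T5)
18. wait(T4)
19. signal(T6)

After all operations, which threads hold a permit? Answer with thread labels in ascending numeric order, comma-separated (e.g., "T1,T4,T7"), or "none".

Answer: T1,T2,T3,T7

Derivation:
Step 1: wait(T1) -> count=3 queue=[] holders={T1}
Step 2: wait(T4) -> count=2 queue=[] holders={T1,T4}
Step 3: wait(T2) -> count=1 queue=[] holders={T1,T2,T4}
Step 4: wait(T5) -> count=0 queue=[] holders={T1,T2,T4,T5}
Step 5: signal(T2) -> count=1 queue=[] holders={T1,T4,T5}
Step 6: signal(T5) -> count=2 queue=[] holders={T1,T4}
Step 7: wait(T3) -> count=1 queue=[] holders={T1,T3,T4}
Step 8: wait(T2) -> count=0 queue=[] holders={T1,T2,T3,T4}
Step 9: wait(T5) -> count=0 queue=[T5] holders={T1,T2,T3,T4}
Step 10: signal(T4) -> count=0 queue=[] holders={T1,T2,T3,T5}
Step 11: signal(T1) -> count=1 queue=[] holders={T2,T3,T5}
Step 12: wait(T4) -> count=0 queue=[] holders={T2,T3,T4,T5}
Step 13: wait(T6) -> count=0 queue=[T6] holders={T2,T3,T4,T5}
Step 14: wait(T1) -> count=0 queue=[T6,T1] holders={T2,T3,T4,T5}
Step 15: signal(T4) -> count=0 queue=[T1] holders={T2,T3,T5,T6}
Step 16: wait(T7) -> count=0 queue=[T1,T7] holders={T2,T3,T5,T6}
Step 17: signal(T5) -> count=0 queue=[T7] holders={T1,T2,T3,T6}
Step 18: wait(T4) -> count=0 queue=[T7,T4] holders={T1,T2,T3,T6}
Step 19: signal(T6) -> count=0 queue=[T4] holders={T1,T2,T3,T7}
Final holders: T1,T2,T3,T7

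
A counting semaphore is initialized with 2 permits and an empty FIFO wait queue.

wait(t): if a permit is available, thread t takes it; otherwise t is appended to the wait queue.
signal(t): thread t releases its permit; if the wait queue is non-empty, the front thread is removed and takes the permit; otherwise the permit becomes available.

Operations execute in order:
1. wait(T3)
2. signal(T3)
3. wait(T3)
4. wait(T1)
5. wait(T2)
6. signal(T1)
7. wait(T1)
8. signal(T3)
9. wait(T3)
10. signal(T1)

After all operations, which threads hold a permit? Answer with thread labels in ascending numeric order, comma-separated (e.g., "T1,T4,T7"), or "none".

Answer: T2,T3

Derivation:
Step 1: wait(T3) -> count=1 queue=[] holders={T3}
Step 2: signal(T3) -> count=2 queue=[] holders={none}
Step 3: wait(T3) -> count=1 queue=[] holders={T3}
Step 4: wait(T1) -> count=0 queue=[] holders={T1,T3}
Step 5: wait(T2) -> count=0 queue=[T2] holders={T1,T3}
Step 6: signal(T1) -> count=0 queue=[] holders={T2,T3}
Step 7: wait(T1) -> count=0 queue=[T1] holders={T2,T3}
Step 8: signal(T3) -> count=0 queue=[] holders={T1,T2}
Step 9: wait(T3) -> count=0 queue=[T3] holders={T1,T2}
Step 10: signal(T1) -> count=0 queue=[] holders={T2,T3}
Final holders: T2,T3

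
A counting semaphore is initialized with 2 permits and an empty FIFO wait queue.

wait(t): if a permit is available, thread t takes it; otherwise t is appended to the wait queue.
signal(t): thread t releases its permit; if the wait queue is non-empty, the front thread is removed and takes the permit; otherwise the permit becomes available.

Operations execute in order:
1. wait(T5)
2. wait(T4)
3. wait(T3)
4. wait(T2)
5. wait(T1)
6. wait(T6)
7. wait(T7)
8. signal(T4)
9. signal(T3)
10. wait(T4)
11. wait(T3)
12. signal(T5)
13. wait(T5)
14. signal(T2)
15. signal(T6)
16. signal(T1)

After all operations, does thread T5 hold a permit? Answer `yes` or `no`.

Answer: no

Derivation:
Step 1: wait(T5) -> count=1 queue=[] holders={T5}
Step 2: wait(T4) -> count=0 queue=[] holders={T4,T5}
Step 3: wait(T3) -> count=0 queue=[T3] holders={T4,T5}
Step 4: wait(T2) -> count=0 queue=[T3,T2] holders={T4,T5}
Step 5: wait(T1) -> count=0 queue=[T3,T2,T1] holders={T4,T5}
Step 6: wait(T6) -> count=0 queue=[T3,T2,T1,T6] holders={T4,T5}
Step 7: wait(T7) -> count=0 queue=[T3,T2,T1,T6,T7] holders={T4,T5}
Step 8: signal(T4) -> count=0 queue=[T2,T1,T6,T7] holders={T3,T5}
Step 9: signal(T3) -> count=0 queue=[T1,T6,T7] holders={T2,T5}
Step 10: wait(T4) -> count=0 queue=[T1,T6,T7,T4] holders={T2,T5}
Step 11: wait(T3) -> count=0 queue=[T1,T6,T7,T4,T3] holders={T2,T5}
Step 12: signal(T5) -> count=0 queue=[T6,T7,T4,T3] holders={T1,T2}
Step 13: wait(T5) -> count=0 queue=[T6,T7,T4,T3,T5] holders={T1,T2}
Step 14: signal(T2) -> count=0 queue=[T7,T4,T3,T5] holders={T1,T6}
Step 15: signal(T6) -> count=0 queue=[T4,T3,T5] holders={T1,T7}
Step 16: signal(T1) -> count=0 queue=[T3,T5] holders={T4,T7}
Final holders: {T4,T7} -> T5 not in holders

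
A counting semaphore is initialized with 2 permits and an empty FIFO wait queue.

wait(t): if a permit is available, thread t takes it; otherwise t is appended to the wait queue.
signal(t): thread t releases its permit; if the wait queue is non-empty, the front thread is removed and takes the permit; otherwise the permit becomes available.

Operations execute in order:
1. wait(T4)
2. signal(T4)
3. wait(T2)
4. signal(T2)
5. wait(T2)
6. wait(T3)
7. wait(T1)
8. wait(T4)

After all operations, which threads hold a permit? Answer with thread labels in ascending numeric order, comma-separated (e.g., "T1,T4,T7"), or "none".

Answer: T2,T3

Derivation:
Step 1: wait(T4) -> count=1 queue=[] holders={T4}
Step 2: signal(T4) -> count=2 queue=[] holders={none}
Step 3: wait(T2) -> count=1 queue=[] holders={T2}
Step 4: signal(T2) -> count=2 queue=[] holders={none}
Step 5: wait(T2) -> count=1 queue=[] holders={T2}
Step 6: wait(T3) -> count=0 queue=[] holders={T2,T3}
Step 7: wait(T1) -> count=0 queue=[T1] holders={T2,T3}
Step 8: wait(T4) -> count=0 queue=[T1,T4] holders={T2,T3}
Final holders: T2,T3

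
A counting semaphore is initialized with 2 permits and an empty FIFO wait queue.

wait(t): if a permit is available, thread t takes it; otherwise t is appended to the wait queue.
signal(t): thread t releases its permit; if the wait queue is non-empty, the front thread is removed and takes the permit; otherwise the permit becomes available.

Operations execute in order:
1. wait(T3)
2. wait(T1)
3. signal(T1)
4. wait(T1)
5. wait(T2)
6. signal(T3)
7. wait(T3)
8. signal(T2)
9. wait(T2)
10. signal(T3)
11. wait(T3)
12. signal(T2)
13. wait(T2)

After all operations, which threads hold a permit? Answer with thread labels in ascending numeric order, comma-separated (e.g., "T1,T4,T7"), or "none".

Step 1: wait(T3) -> count=1 queue=[] holders={T3}
Step 2: wait(T1) -> count=0 queue=[] holders={T1,T3}
Step 3: signal(T1) -> count=1 queue=[] holders={T3}
Step 4: wait(T1) -> count=0 queue=[] holders={T1,T3}
Step 5: wait(T2) -> count=0 queue=[T2] holders={T1,T3}
Step 6: signal(T3) -> count=0 queue=[] holders={T1,T2}
Step 7: wait(T3) -> count=0 queue=[T3] holders={T1,T2}
Step 8: signal(T2) -> count=0 queue=[] holders={T1,T3}
Step 9: wait(T2) -> count=0 queue=[T2] holders={T1,T3}
Step 10: signal(T3) -> count=0 queue=[] holders={T1,T2}
Step 11: wait(T3) -> count=0 queue=[T3] holders={T1,T2}
Step 12: signal(T2) -> count=0 queue=[] holders={T1,T3}
Step 13: wait(T2) -> count=0 queue=[T2] holders={T1,T3}
Final holders: T1,T3

Answer: T1,T3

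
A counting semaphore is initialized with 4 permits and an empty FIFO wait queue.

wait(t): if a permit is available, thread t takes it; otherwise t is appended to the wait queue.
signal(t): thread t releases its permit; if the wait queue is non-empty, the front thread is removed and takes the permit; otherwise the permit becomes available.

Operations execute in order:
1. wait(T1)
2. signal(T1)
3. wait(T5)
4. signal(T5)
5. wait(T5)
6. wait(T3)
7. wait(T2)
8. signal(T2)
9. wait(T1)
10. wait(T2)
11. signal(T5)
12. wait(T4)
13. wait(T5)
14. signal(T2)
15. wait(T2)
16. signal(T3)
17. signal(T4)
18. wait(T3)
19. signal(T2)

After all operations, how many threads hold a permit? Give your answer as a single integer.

Answer: 3

Derivation:
Step 1: wait(T1) -> count=3 queue=[] holders={T1}
Step 2: signal(T1) -> count=4 queue=[] holders={none}
Step 3: wait(T5) -> count=3 queue=[] holders={T5}
Step 4: signal(T5) -> count=4 queue=[] holders={none}
Step 5: wait(T5) -> count=3 queue=[] holders={T5}
Step 6: wait(T3) -> count=2 queue=[] holders={T3,T5}
Step 7: wait(T2) -> count=1 queue=[] holders={T2,T3,T5}
Step 8: signal(T2) -> count=2 queue=[] holders={T3,T5}
Step 9: wait(T1) -> count=1 queue=[] holders={T1,T3,T5}
Step 10: wait(T2) -> count=0 queue=[] holders={T1,T2,T3,T5}
Step 11: signal(T5) -> count=1 queue=[] holders={T1,T2,T3}
Step 12: wait(T4) -> count=0 queue=[] holders={T1,T2,T3,T4}
Step 13: wait(T5) -> count=0 queue=[T5] holders={T1,T2,T3,T4}
Step 14: signal(T2) -> count=0 queue=[] holders={T1,T3,T4,T5}
Step 15: wait(T2) -> count=0 queue=[T2] holders={T1,T3,T4,T5}
Step 16: signal(T3) -> count=0 queue=[] holders={T1,T2,T4,T5}
Step 17: signal(T4) -> count=1 queue=[] holders={T1,T2,T5}
Step 18: wait(T3) -> count=0 queue=[] holders={T1,T2,T3,T5}
Step 19: signal(T2) -> count=1 queue=[] holders={T1,T3,T5}
Final holders: {T1,T3,T5} -> 3 thread(s)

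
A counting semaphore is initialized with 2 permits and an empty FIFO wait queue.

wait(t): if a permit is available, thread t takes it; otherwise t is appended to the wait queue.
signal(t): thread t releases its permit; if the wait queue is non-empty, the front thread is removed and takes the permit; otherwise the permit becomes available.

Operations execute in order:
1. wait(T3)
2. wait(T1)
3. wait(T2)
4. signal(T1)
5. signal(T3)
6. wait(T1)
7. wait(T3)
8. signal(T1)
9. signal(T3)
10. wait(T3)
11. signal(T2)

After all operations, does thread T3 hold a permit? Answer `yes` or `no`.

Answer: yes

Derivation:
Step 1: wait(T3) -> count=1 queue=[] holders={T3}
Step 2: wait(T1) -> count=0 queue=[] holders={T1,T3}
Step 3: wait(T2) -> count=0 queue=[T2] holders={T1,T3}
Step 4: signal(T1) -> count=0 queue=[] holders={T2,T3}
Step 5: signal(T3) -> count=1 queue=[] holders={T2}
Step 6: wait(T1) -> count=0 queue=[] holders={T1,T2}
Step 7: wait(T3) -> count=0 queue=[T3] holders={T1,T2}
Step 8: signal(T1) -> count=0 queue=[] holders={T2,T3}
Step 9: signal(T3) -> count=1 queue=[] holders={T2}
Step 10: wait(T3) -> count=0 queue=[] holders={T2,T3}
Step 11: signal(T2) -> count=1 queue=[] holders={T3}
Final holders: {T3} -> T3 in holders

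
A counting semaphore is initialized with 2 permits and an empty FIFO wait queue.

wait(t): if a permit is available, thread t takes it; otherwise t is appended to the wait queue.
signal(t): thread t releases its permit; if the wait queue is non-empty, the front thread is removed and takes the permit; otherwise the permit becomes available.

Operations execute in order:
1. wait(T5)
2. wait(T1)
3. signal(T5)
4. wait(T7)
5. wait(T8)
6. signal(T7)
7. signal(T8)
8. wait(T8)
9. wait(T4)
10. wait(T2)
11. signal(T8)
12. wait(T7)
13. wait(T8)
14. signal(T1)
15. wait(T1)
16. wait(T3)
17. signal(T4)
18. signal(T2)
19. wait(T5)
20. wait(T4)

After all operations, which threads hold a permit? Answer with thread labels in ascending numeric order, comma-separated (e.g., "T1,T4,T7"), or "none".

Answer: T7,T8

Derivation:
Step 1: wait(T5) -> count=1 queue=[] holders={T5}
Step 2: wait(T1) -> count=0 queue=[] holders={T1,T5}
Step 3: signal(T5) -> count=1 queue=[] holders={T1}
Step 4: wait(T7) -> count=0 queue=[] holders={T1,T7}
Step 5: wait(T8) -> count=0 queue=[T8] holders={T1,T7}
Step 6: signal(T7) -> count=0 queue=[] holders={T1,T8}
Step 7: signal(T8) -> count=1 queue=[] holders={T1}
Step 8: wait(T8) -> count=0 queue=[] holders={T1,T8}
Step 9: wait(T4) -> count=0 queue=[T4] holders={T1,T8}
Step 10: wait(T2) -> count=0 queue=[T4,T2] holders={T1,T8}
Step 11: signal(T8) -> count=0 queue=[T2] holders={T1,T4}
Step 12: wait(T7) -> count=0 queue=[T2,T7] holders={T1,T4}
Step 13: wait(T8) -> count=0 queue=[T2,T7,T8] holders={T1,T4}
Step 14: signal(T1) -> count=0 queue=[T7,T8] holders={T2,T4}
Step 15: wait(T1) -> count=0 queue=[T7,T8,T1] holders={T2,T4}
Step 16: wait(T3) -> count=0 queue=[T7,T8,T1,T3] holders={T2,T4}
Step 17: signal(T4) -> count=0 queue=[T8,T1,T3] holders={T2,T7}
Step 18: signal(T2) -> count=0 queue=[T1,T3] holders={T7,T8}
Step 19: wait(T5) -> count=0 queue=[T1,T3,T5] holders={T7,T8}
Step 20: wait(T4) -> count=0 queue=[T1,T3,T5,T4] holders={T7,T8}
Final holders: T7,T8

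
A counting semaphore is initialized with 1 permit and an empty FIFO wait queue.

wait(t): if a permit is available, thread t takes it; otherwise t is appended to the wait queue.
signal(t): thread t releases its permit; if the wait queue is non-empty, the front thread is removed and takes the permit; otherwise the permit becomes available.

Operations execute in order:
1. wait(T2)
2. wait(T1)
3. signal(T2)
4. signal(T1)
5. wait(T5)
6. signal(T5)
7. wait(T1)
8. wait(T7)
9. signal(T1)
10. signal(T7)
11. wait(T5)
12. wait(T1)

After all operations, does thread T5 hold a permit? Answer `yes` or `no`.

Answer: yes

Derivation:
Step 1: wait(T2) -> count=0 queue=[] holders={T2}
Step 2: wait(T1) -> count=0 queue=[T1] holders={T2}
Step 3: signal(T2) -> count=0 queue=[] holders={T1}
Step 4: signal(T1) -> count=1 queue=[] holders={none}
Step 5: wait(T5) -> count=0 queue=[] holders={T5}
Step 6: signal(T5) -> count=1 queue=[] holders={none}
Step 7: wait(T1) -> count=0 queue=[] holders={T1}
Step 8: wait(T7) -> count=0 queue=[T7] holders={T1}
Step 9: signal(T1) -> count=0 queue=[] holders={T7}
Step 10: signal(T7) -> count=1 queue=[] holders={none}
Step 11: wait(T5) -> count=0 queue=[] holders={T5}
Step 12: wait(T1) -> count=0 queue=[T1] holders={T5}
Final holders: {T5} -> T5 in holders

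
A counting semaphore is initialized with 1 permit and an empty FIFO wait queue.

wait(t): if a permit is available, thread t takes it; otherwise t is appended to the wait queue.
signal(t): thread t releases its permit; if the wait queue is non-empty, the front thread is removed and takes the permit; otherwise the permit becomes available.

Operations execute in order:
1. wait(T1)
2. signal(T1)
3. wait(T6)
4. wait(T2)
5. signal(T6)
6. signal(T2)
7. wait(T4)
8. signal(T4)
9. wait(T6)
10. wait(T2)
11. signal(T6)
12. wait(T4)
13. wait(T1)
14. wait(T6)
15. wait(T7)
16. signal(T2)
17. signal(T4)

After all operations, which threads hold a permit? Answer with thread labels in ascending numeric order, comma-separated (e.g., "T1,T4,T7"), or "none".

Step 1: wait(T1) -> count=0 queue=[] holders={T1}
Step 2: signal(T1) -> count=1 queue=[] holders={none}
Step 3: wait(T6) -> count=0 queue=[] holders={T6}
Step 4: wait(T2) -> count=0 queue=[T2] holders={T6}
Step 5: signal(T6) -> count=0 queue=[] holders={T2}
Step 6: signal(T2) -> count=1 queue=[] holders={none}
Step 7: wait(T4) -> count=0 queue=[] holders={T4}
Step 8: signal(T4) -> count=1 queue=[] holders={none}
Step 9: wait(T6) -> count=0 queue=[] holders={T6}
Step 10: wait(T2) -> count=0 queue=[T2] holders={T6}
Step 11: signal(T6) -> count=0 queue=[] holders={T2}
Step 12: wait(T4) -> count=0 queue=[T4] holders={T2}
Step 13: wait(T1) -> count=0 queue=[T4,T1] holders={T2}
Step 14: wait(T6) -> count=0 queue=[T4,T1,T6] holders={T2}
Step 15: wait(T7) -> count=0 queue=[T4,T1,T6,T7] holders={T2}
Step 16: signal(T2) -> count=0 queue=[T1,T6,T7] holders={T4}
Step 17: signal(T4) -> count=0 queue=[T6,T7] holders={T1}
Final holders: T1

Answer: T1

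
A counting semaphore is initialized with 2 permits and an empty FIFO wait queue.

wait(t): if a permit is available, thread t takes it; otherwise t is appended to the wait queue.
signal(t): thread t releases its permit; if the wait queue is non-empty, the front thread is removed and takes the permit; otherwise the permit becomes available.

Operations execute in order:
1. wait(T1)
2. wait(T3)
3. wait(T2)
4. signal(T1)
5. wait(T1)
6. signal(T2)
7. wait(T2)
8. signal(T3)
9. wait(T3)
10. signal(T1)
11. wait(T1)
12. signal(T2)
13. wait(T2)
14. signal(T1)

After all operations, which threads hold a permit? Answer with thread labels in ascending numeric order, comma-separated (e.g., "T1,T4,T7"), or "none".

Answer: T2,T3

Derivation:
Step 1: wait(T1) -> count=1 queue=[] holders={T1}
Step 2: wait(T3) -> count=0 queue=[] holders={T1,T3}
Step 3: wait(T2) -> count=0 queue=[T2] holders={T1,T3}
Step 4: signal(T1) -> count=0 queue=[] holders={T2,T3}
Step 5: wait(T1) -> count=0 queue=[T1] holders={T2,T3}
Step 6: signal(T2) -> count=0 queue=[] holders={T1,T3}
Step 7: wait(T2) -> count=0 queue=[T2] holders={T1,T3}
Step 8: signal(T3) -> count=0 queue=[] holders={T1,T2}
Step 9: wait(T3) -> count=0 queue=[T3] holders={T1,T2}
Step 10: signal(T1) -> count=0 queue=[] holders={T2,T3}
Step 11: wait(T1) -> count=0 queue=[T1] holders={T2,T3}
Step 12: signal(T2) -> count=0 queue=[] holders={T1,T3}
Step 13: wait(T2) -> count=0 queue=[T2] holders={T1,T3}
Step 14: signal(T1) -> count=0 queue=[] holders={T2,T3}
Final holders: T2,T3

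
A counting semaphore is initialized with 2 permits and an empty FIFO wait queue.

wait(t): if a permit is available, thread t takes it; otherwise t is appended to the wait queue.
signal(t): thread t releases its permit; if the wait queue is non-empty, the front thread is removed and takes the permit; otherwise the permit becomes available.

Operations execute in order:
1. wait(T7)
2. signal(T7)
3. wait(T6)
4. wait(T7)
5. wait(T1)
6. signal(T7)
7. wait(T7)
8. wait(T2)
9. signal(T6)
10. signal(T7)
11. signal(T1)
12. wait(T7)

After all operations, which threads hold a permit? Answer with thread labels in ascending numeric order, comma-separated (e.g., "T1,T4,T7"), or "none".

Step 1: wait(T7) -> count=1 queue=[] holders={T7}
Step 2: signal(T7) -> count=2 queue=[] holders={none}
Step 3: wait(T6) -> count=1 queue=[] holders={T6}
Step 4: wait(T7) -> count=0 queue=[] holders={T6,T7}
Step 5: wait(T1) -> count=0 queue=[T1] holders={T6,T7}
Step 6: signal(T7) -> count=0 queue=[] holders={T1,T6}
Step 7: wait(T7) -> count=0 queue=[T7] holders={T1,T6}
Step 8: wait(T2) -> count=0 queue=[T7,T2] holders={T1,T6}
Step 9: signal(T6) -> count=0 queue=[T2] holders={T1,T7}
Step 10: signal(T7) -> count=0 queue=[] holders={T1,T2}
Step 11: signal(T1) -> count=1 queue=[] holders={T2}
Step 12: wait(T7) -> count=0 queue=[] holders={T2,T7}
Final holders: T2,T7

Answer: T2,T7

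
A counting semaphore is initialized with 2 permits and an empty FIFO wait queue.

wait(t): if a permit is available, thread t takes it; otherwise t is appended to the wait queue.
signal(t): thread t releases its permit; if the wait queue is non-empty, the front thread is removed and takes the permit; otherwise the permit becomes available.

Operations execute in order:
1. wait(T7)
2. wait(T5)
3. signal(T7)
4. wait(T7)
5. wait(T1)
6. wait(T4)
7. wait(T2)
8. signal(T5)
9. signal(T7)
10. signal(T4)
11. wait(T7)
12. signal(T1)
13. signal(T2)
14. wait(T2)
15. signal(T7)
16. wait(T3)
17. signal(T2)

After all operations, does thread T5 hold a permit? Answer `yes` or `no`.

Step 1: wait(T7) -> count=1 queue=[] holders={T7}
Step 2: wait(T5) -> count=0 queue=[] holders={T5,T7}
Step 3: signal(T7) -> count=1 queue=[] holders={T5}
Step 4: wait(T7) -> count=0 queue=[] holders={T5,T7}
Step 5: wait(T1) -> count=0 queue=[T1] holders={T5,T7}
Step 6: wait(T4) -> count=0 queue=[T1,T4] holders={T5,T7}
Step 7: wait(T2) -> count=0 queue=[T1,T4,T2] holders={T5,T7}
Step 8: signal(T5) -> count=0 queue=[T4,T2] holders={T1,T7}
Step 9: signal(T7) -> count=0 queue=[T2] holders={T1,T4}
Step 10: signal(T4) -> count=0 queue=[] holders={T1,T2}
Step 11: wait(T7) -> count=0 queue=[T7] holders={T1,T2}
Step 12: signal(T1) -> count=0 queue=[] holders={T2,T7}
Step 13: signal(T2) -> count=1 queue=[] holders={T7}
Step 14: wait(T2) -> count=0 queue=[] holders={T2,T7}
Step 15: signal(T7) -> count=1 queue=[] holders={T2}
Step 16: wait(T3) -> count=0 queue=[] holders={T2,T3}
Step 17: signal(T2) -> count=1 queue=[] holders={T3}
Final holders: {T3} -> T5 not in holders

Answer: no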